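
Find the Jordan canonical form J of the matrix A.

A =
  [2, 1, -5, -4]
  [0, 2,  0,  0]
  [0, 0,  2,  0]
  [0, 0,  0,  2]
J_2(2) ⊕ J_1(2) ⊕ J_1(2)

The characteristic polynomial is
  det(x·I − A) = x^4 - 8*x^3 + 24*x^2 - 32*x + 16 = (x - 2)^4

Eigenvalues and multiplicities (the geometric multiplicity of λ is n − rank(A − λI), which equals the number of Jordan blocks for λ):
  λ = 2: algebraic multiplicity = 4, geometric multiplicity = 3

Determining the block sizes for each eigenvalue:
  λ = 2: 3 blocks summing to 4 forces exactly one block of size 2 and the rest size 1 → block sizes [2, 1, 1]

Assembling the blocks gives a Jordan form
J =
  [2, 1, 0, 0]
  [0, 2, 0, 0]
  [0, 0, 2, 0]
  [0, 0, 0, 2]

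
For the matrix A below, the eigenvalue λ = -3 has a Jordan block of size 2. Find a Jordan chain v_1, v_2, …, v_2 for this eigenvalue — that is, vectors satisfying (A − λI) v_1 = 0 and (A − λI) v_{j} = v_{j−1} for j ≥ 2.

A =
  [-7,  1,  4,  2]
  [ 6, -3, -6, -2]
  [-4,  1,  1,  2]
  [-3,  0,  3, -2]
A Jordan chain for λ = -3 of length 2:
v_1 = (1, 0, 1, 0)ᵀ
v_2 = (0, 1, 0, 0)ᵀ

Let N = A − (-3)·I. We want v_2 with N^2 v_2 = 0 but N^1 v_2 ≠ 0; then v_{j-1} := N · v_j for j = 2, …, 2.

Pick v_2 = (0, 1, 0, 0)ᵀ.
Then v_1 = N · v_2 = (1, 0, 1, 0)ᵀ.

Sanity check: (A − (-3)·I) v_1 = (0, 0, 0, 0)ᵀ = 0. ✓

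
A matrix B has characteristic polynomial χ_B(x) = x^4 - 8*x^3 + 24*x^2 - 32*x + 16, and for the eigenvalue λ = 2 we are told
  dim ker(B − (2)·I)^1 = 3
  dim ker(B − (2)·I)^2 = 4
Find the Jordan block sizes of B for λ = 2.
Block sizes for λ = 2: [2, 1, 1]

From the dimensions of kernels of powers, the number of Jordan blocks of size at least j is d_j − d_{j−1} where d_j = dim ker(N^j) (with d_0 = 0). Computing the differences gives [3, 1].
The number of blocks of size exactly k is (#blocks of size ≥ k) − (#blocks of size ≥ k + 1), so the partition is: 2 block(s) of size 1, 1 block(s) of size 2.
In nonincreasing order the block sizes are [2, 1, 1].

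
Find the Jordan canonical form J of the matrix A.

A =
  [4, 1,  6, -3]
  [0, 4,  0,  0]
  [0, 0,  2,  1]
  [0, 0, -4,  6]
J_2(4) ⊕ J_2(4)

The characteristic polynomial is
  det(x·I − A) = x^4 - 16*x^3 + 96*x^2 - 256*x + 256 = (x - 4)^4

Eigenvalues and multiplicities (the geometric multiplicity of λ is n − rank(A − λI), which equals the number of Jordan blocks for λ):
  λ = 4: algebraic multiplicity = 4, geometric multiplicity = 2

Determining the block sizes for each eigenvalue:
  λ = 4: with am = 4 and gm = 2, the partition is not yet determined (e.g. several partitions of 4 into 2 parts exist). Let N = A − (4)·I. Computing rank(N^1) = 2, rank(N^2) = 0; the number of blocks of size ≥ j is rank(N^{j−1}) − rank(N^j), giving [2, 2]. So we have 2 block(s) of size 2 → block sizes [2, 2]

Assembling the blocks gives a Jordan form
J =
  [4, 1, 0, 0]
  [0, 4, 0, 0]
  [0, 0, 4, 1]
  [0, 0, 0, 4]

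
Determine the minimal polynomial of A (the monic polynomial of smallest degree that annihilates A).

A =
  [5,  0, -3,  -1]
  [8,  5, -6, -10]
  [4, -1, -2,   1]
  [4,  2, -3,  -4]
x^3 - 3*x^2 + 3*x - 1

The characteristic polynomial is χ_A(x) = (x - 1)^4, so the eigenvalues are known. The minimal polynomial is
  m_A(x) = Π_λ (x − λ)^{k_λ}
where k_λ is the size of the *largest* Jordan block for λ (equivalently, the smallest k with (A − λI)^k v = 0 for every generalised eigenvector v of λ).

  λ = 1: largest Jordan block has size 3, contributing (x − 1)^3

So m_A(x) = (x - 1)^3 = x^3 - 3*x^2 + 3*x - 1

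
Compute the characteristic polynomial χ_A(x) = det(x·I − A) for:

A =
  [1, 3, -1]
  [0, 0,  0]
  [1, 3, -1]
x^3

Expanding det(x·I − A) (e.g. by cofactor expansion or by noting that A is similar to its Jordan form J, which has the same characteristic polynomial as A) gives
  χ_A(x) = x^3
which factors as x^3. The eigenvalues (with algebraic multiplicities) are λ = 0 with multiplicity 3.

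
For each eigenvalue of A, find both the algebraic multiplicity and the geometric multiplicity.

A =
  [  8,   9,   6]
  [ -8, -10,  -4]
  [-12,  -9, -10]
λ = -4: alg = 3, geom = 2

Step 1 — factor the characteristic polynomial to read off the algebraic multiplicities:
  χ_A(x) = (x + 4)^3

Step 2 — compute geometric multiplicities via the rank-nullity identity g(λ) = n − rank(A − λI):
  rank(A − (-4)·I) = 1, so dim ker(A − (-4)·I) = n − 1 = 2

Summary:
  λ = -4: algebraic multiplicity = 3, geometric multiplicity = 2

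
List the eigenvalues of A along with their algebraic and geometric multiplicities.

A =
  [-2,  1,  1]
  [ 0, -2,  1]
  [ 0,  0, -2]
λ = -2: alg = 3, geom = 1

Step 1 — factor the characteristic polynomial to read off the algebraic multiplicities:
  χ_A(x) = (x + 2)^3

Step 2 — compute geometric multiplicities via the rank-nullity identity g(λ) = n − rank(A − λI):
  rank(A − (-2)·I) = 2, so dim ker(A − (-2)·I) = n − 2 = 1

Summary:
  λ = -2: algebraic multiplicity = 3, geometric multiplicity = 1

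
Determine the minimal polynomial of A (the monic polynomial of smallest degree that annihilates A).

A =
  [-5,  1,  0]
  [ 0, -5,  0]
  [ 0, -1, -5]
x^2 + 10*x + 25

The characteristic polynomial is χ_A(x) = (x + 5)^3, so the eigenvalues are known. The minimal polynomial is
  m_A(x) = Π_λ (x − λ)^{k_λ}
where k_λ is the size of the *largest* Jordan block for λ (equivalently, the smallest k with (A − λI)^k v = 0 for every generalised eigenvector v of λ).

  λ = -5: largest Jordan block has size 2, contributing (x + 5)^2

So m_A(x) = (x + 5)^2 = x^2 + 10*x + 25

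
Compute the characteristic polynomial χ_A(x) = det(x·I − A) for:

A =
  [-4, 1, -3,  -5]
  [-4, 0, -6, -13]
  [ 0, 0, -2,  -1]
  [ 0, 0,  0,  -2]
x^4 + 8*x^3 + 24*x^2 + 32*x + 16

Expanding det(x·I − A) (e.g. by cofactor expansion or by noting that A is similar to its Jordan form J, which has the same characteristic polynomial as A) gives
  χ_A(x) = x^4 + 8*x^3 + 24*x^2 + 32*x + 16
which factors as (x + 2)^4. The eigenvalues (with algebraic multiplicities) are λ = -2 with multiplicity 4.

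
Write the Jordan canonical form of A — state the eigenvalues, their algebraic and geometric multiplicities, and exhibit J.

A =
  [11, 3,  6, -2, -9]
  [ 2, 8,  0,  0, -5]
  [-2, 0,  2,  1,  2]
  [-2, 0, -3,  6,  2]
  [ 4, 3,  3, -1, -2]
J_3(5) ⊕ J_1(5) ⊕ J_1(5)

The characteristic polynomial is
  det(x·I − A) = x^5 - 25*x^4 + 250*x^3 - 1250*x^2 + 3125*x - 3125 = (x - 5)^5

Eigenvalues and multiplicities (the geometric multiplicity of λ is n − rank(A − λI), which equals the number of Jordan blocks for λ):
  λ = 5: algebraic multiplicity = 5, geometric multiplicity = 3

Determining the block sizes for each eigenvalue:
  λ = 5: with am = 5 and gm = 3, the partition is not yet determined (e.g. several partitions of 5 into 3 parts exist). Let N = A − (5)·I. Computing rank(N^1) = 2, rank(N^2) = 1, rank(N^3) = 0; the number of blocks of size ≥ j is rank(N^{j−1}) − rank(N^j), giving [3, 1, 1]. So we have 1 block(s) of size 3, 2 block(s) of size 1 → block sizes [3, 1, 1]

Assembling the blocks gives a Jordan form
J =
  [5, 1, 0, 0, 0]
  [0, 5, 1, 0, 0]
  [0, 0, 5, 0, 0]
  [0, 0, 0, 5, 0]
  [0, 0, 0, 0, 5]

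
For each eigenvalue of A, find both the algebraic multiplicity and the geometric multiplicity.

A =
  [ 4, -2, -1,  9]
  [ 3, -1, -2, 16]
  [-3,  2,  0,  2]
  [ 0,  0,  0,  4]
λ = 1: alg = 3, geom = 1; λ = 4: alg = 1, geom = 1

Step 1 — factor the characteristic polynomial to read off the algebraic multiplicities:
  χ_A(x) = (x - 4)*(x - 1)^3

Step 2 — compute geometric multiplicities via the rank-nullity identity g(λ) = n − rank(A − λI):
  rank(A − (1)·I) = 3, so dim ker(A − (1)·I) = n − 3 = 1
  rank(A − (4)·I) = 3, so dim ker(A − (4)·I) = n − 3 = 1

Summary:
  λ = 1: algebraic multiplicity = 3, geometric multiplicity = 1
  λ = 4: algebraic multiplicity = 1, geometric multiplicity = 1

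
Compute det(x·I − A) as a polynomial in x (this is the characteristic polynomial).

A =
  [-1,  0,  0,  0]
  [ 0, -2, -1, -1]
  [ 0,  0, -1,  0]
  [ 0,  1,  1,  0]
x^4 + 4*x^3 + 6*x^2 + 4*x + 1

Expanding det(x·I − A) (e.g. by cofactor expansion or by noting that A is similar to its Jordan form J, which has the same characteristic polynomial as A) gives
  χ_A(x) = x^4 + 4*x^3 + 6*x^2 + 4*x + 1
which factors as (x + 1)^4. The eigenvalues (with algebraic multiplicities) are λ = -1 with multiplicity 4.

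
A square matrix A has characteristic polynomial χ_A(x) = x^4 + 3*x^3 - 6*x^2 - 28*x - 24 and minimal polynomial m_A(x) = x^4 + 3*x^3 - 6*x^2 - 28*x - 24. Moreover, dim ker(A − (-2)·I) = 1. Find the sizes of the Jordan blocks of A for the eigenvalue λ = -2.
Block sizes for λ = -2: [3]

Step 1 — from the characteristic polynomial, algebraic multiplicity of λ = -2 is 3. From dim ker(A − (-2)·I) = 1, there are exactly 1 Jordan blocks for λ = -2.
Step 2 — from the minimal polynomial, the factor (x + 2)^3 tells us the largest block for λ = -2 has size 3.
Step 3 — with total size 3, 1 blocks, and largest block 3, the block sizes (in nonincreasing order) are [3].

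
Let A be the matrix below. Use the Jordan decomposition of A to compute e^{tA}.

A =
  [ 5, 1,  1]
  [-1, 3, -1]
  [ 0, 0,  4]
e^{tA} =
  [t*exp(4*t) + exp(4*t), t*exp(4*t), t*exp(4*t)]
  [-t*exp(4*t), -t*exp(4*t) + exp(4*t), -t*exp(4*t)]
  [0, 0, exp(4*t)]

Strategy: write A = P · J · P⁻¹ where J is a Jordan canonical form, so e^{tA} = P · e^{tJ} · P⁻¹, and e^{tJ} can be computed block-by-block.

A has Jordan form
J =
  [4, 1, 0]
  [0, 4, 0]
  [0, 0, 4]
(up to reordering of blocks).

Per-block formulas:
  For a 1×1 block at λ = 4: exp(t · [4]) = [e^(4t)].
  For a 2×2 Jordan block J_2(4): exp(t · J_2(4)) = e^(4t)·(I + t·N), where N is the 2×2 nilpotent shift.

After assembling e^{tJ} and conjugating by P, we get:

e^{tA} =
  [t*exp(4*t) + exp(4*t), t*exp(4*t), t*exp(4*t)]
  [-t*exp(4*t), -t*exp(4*t) + exp(4*t), -t*exp(4*t)]
  [0, 0, exp(4*t)]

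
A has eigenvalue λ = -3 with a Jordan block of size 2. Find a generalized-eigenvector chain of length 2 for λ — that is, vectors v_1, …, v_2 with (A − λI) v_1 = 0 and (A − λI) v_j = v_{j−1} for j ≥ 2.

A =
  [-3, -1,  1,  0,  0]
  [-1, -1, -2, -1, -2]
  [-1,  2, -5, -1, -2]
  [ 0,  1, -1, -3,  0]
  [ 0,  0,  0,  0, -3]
A Jordan chain for λ = -3 of length 2:
v_1 = (0, -1, -1, 0, 0)ᵀ
v_2 = (1, 0, 0, 0, 0)ᵀ

Let N = A − (-3)·I. We want v_2 with N^2 v_2 = 0 but N^1 v_2 ≠ 0; then v_{j-1} := N · v_j for j = 2, …, 2.

Pick v_2 = (1, 0, 0, 0, 0)ᵀ.
Then v_1 = N · v_2 = (0, -1, -1, 0, 0)ᵀ.

Sanity check: (A − (-3)·I) v_1 = (0, 0, 0, 0, 0)ᵀ = 0. ✓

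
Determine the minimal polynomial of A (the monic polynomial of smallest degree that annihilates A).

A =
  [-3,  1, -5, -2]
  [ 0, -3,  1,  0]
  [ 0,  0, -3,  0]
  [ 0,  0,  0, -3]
x^3 + 9*x^2 + 27*x + 27

The characteristic polynomial is χ_A(x) = (x + 3)^4, so the eigenvalues are known. The minimal polynomial is
  m_A(x) = Π_λ (x − λ)^{k_λ}
where k_λ is the size of the *largest* Jordan block for λ (equivalently, the smallest k with (A − λI)^k v = 0 for every generalised eigenvector v of λ).

  λ = -3: largest Jordan block has size 3, contributing (x + 3)^3

So m_A(x) = (x + 3)^3 = x^3 + 9*x^2 + 27*x + 27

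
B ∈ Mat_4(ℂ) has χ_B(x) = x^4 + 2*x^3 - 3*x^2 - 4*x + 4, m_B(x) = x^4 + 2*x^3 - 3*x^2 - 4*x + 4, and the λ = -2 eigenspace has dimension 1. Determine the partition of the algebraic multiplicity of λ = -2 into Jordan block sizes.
Block sizes for λ = -2: [2]

Step 1 — from the characteristic polynomial, algebraic multiplicity of λ = -2 is 2. From dim ker(B − (-2)·I) = 1, there are exactly 1 Jordan blocks for λ = -2.
Step 2 — from the minimal polynomial, the factor (x + 2)^2 tells us the largest block for λ = -2 has size 2.
Step 3 — with total size 2, 1 blocks, and largest block 2, the block sizes (in nonincreasing order) are [2].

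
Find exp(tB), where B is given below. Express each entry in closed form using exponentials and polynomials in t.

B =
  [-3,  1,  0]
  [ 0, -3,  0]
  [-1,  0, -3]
e^{tB} =
  [exp(-3*t), t*exp(-3*t), 0]
  [0, exp(-3*t), 0]
  [-t*exp(-3*t), -t^2*exp(-3*t)/2, exp(-3*t)]

Strategy: write B = P · J · P⁻¹ where J is a Jordan canonical form, so e^{tB} = P · e^{tJ} · P⁻¹, and e^{tJ} can be computed block-by-block.

B has Jordan form
J =
  [-3,  1,  0]
  [ 0, -3,  1]
  [ 0,  0, -3]
(up to reordering of blocks).

Per-block formulas:
  For a 3×3 Jordan block J_3(-3): exp(t · J_3(-3)) = e^(-3t)·(I + t·N + (t^2/2)·N^2), where N is the 3×3 nilpotent shift.

After assembling e^{tJ} and conjugating by P, we get:

e^{tB} =
  [exp(-3*t), t*exp(-3*t), 0]
  [0, exp(-3*t), 0]
  [-t*exp(-3*t), -t^2*exp(-3*t)/2, exp(-3*t)]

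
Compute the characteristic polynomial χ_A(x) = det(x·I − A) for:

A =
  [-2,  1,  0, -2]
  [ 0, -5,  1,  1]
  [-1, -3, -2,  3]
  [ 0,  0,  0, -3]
x^4 + 12*x^3 + 54*x^2 + 108*x + 81

Expanding det(x·I − A) (e.g. by cofactor expansion or by noting that A is similar to its Jordan form J, which has the same characteristic polynomial as A) gives
  χ_A(x) = x^4 + 12*x^3 + 54*x^2 + 108*x + 81
which factors as (x + 3)^4. The eigenvalues (with algebraic multiplicities) are λ = -3 with multiplicity 4.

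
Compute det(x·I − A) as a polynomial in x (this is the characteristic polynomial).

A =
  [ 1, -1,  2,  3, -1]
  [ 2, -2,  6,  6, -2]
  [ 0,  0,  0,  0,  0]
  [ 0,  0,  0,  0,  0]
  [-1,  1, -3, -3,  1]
x^5

Expanding det(x·I − A) (e.g. by cofactor expansion or by noting that A is similar to its Jordan form J, which has the same characteristic polynomial as A) gives
  χ_A(x) = x^5
which factors as x^5. The eigenvalues (with algebraic multiplicities) are λ = 0 with multiplicity 5.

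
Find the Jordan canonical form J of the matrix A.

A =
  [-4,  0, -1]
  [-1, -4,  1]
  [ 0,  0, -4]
J_3(-4)

The characteristic polynomial is
  det(x·I − A) = x^3 + 12*x^2 + 48*x + 64 = (x + 4)^3

Eigenvalues and multiplicities (the geometric multiplicity of λ is n − rank(A − λI), which equals the number of Jordan blocks for λ):
  λ = -4: algebraic multiplicity = 3, geometric multiplicity = 1

Determining the block sizes for each eigenvalue:
  λ = -4: one block (gm = 1), so the single block has size am = 3 → block sizes [3]

Assembling the blocks gives a Jordan form
J =
  [-4,  1,  0]
  [ 0, -4,  1]
  [ 0,  0, -4]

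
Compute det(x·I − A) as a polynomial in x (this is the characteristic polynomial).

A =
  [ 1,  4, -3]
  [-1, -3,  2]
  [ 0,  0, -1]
x^3 + 3*x^2 + 3*x + 1

Expanding det(x·I − A) (e.g. by cofactor expansion or by noting that A is similar to its Jordan form J, which has the same characteristic polynomial as A) gives
  χ_A(x) = x^3 + 3*x^2 + 3*x + 1
which factors as (x + 1)^3. The eigenvalues (with algebraic multiplicities) are λ = -1 with multiplicity 3.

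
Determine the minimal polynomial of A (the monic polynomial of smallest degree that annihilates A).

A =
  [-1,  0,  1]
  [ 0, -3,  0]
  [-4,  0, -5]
x^2 + 6*x + 9

The characteristic polynomial is χ_A(x) = (x + 3)^3, so the eigenvalues are known. The minimal polynomial is
  m_A(x) = Π_λ (x − λ)^{k_λ}
where k_λ is the size of the *largest* Jordan block for λ (equivalently, the smallest k with (A − λI)^k v = 0 for every generalised eigenvector v of λ).

  λ = -3: largest Jordan block has size 2, contributing (x + 3)^2

So m_A(x) = (x + 3)^2 = x^2 + 6*x + 9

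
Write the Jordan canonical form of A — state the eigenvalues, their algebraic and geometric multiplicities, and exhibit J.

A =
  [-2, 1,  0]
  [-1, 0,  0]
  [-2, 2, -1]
J_2(-1) ⊕ J_1(-1)

The characteristic polynomial is
  det(x·I − A) = x^3 + 3*x^2 + 3*x + 1 = (x + 1)^3

Eigenvalues and multiplicities (the geometric multiplicity of λ is n − rank(A − λI), which equals the number of Jordan blocks for λ):
  λ = -1: algebraic multiplicity = 3, geometric multiplicity = 2

Determining the block sizes for each eigenvalue:
  λ = -1: 2 blocks summing to 3 forces exactly one block of size 2 and the rest size 1 → block sizes [2, 1]

Assembling the blocks gives a Jordan form
J =
  [-1,  1,  0]
  [ 0, -1,  0]
  [ 0,  0, -1]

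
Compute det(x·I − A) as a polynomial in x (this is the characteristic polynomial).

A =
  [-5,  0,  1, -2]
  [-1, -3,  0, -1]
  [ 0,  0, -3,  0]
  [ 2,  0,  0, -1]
x^4 + 12*x^3 + 54*x^2 + 108*x + 81

Expanding det(x·I − A) (e.g. by cofactor expansion or by noting that A is similar to its Jordan form J, which has the same characteristic polynomial as A) gives
  χ_A(x) = x^4 + 12*x^3 + 54*x^2 + 108*x + 81
which factors as (x + 3)^4. The eigenvalues (with algebraic multiplicities) are λ = -3 with multiplicity 4.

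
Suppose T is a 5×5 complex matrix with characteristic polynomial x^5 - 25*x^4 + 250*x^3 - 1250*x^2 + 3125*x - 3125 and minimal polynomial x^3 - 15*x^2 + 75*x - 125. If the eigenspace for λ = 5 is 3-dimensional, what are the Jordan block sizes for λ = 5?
Block sizes for λ = 5: [3, 1, 1]

Step 1 — from the characteristic polynomial, algebraic multiplicity of λ = 5 is 5. From dim ker(T − (5)·I) = 3, there are exactly 3 Jordan blocks for λ = 5.
Step 2 — from the minimal polynomial, the factor (x − 5)^3 tells us the largest block for λ = 5 has size 3.
Step 3 — with total size 5, 3 blocks, and largest block 3, the block sizes (in nonincreasing order) are [3, 1, 1].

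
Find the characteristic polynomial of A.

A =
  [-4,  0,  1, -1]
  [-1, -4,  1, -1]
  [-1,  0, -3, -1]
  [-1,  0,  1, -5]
x^4 + 16*x^3 + 96*x^2 + 256*x + 256

Expanding det(x·I − A) (e.g. by cofactor expansion or by noting that A is similar to its Jordan form J, which has the same characteristic polynomial as A) gives
  χ_A(x) = x^4 + 16*x^3 + 96*x^2 + 256*x + 256
which factors as (x + 4)^4. The eigenvalues (with algebraic multiplicities) are λ = -4 with multiplicity 4.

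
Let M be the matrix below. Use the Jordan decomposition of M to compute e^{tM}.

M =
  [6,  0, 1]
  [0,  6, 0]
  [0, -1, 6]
e^{tM} =
  [exp(6*t), -t^2*exp(6*t)/2, t*exp(6*t)]
  [0, exp(6*t), 0]
  [0, -t*exp(6*t), exp(6*t)]

Strategy: write M = P · J · P⁻¹ where J is a Jordan canonical form, so e^{tM} = P · e^{tJ} · P⁻¹, and e^{tJ} can be computed block-by-block.

M has Jordan form
J =
  [6, 1, 0]
  [0, 6, 1]
  [0, 0, 6]
(up to reordering of blocks).

Per-block formulas:
  For a 3×3 Jordan block J_3(6): exp(t · J_3(6)) = e^(6t)·(I + t·N + (t^2/2)·N^2), where N is the 3×3 nilpotent shift.

After assembling e^{tJ} and conjugating by P, we get:

e^{tM} =
  [exp(6*t), -t^2*exp(6*t)/2, t*exp(6*t)]
  [0, exp(6*t), 0]
  [0, -t*exp(6*t), exp(6*t)]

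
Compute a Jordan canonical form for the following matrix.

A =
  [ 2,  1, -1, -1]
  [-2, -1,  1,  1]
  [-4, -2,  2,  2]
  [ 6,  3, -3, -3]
J_2(0) ⊕ J_1(0) ⊕ J_1(0)

The characteristic polynomial is
  det(x·I − A) = x^4

Eigenvalues and multiplicities (the geometric multiplicity of λ is n − rank(A − λI), which equals the number of Jordan blocks for λ):
  λ = 0: algebraic multiplicity = 4, geometric multiplicity = 3

Determining the block sizes for each eigenvalue:
  λ = 0: 3 blocks summing to 4 forces exactly one block of size 2 and the rest size 1 → block sizes [2, 1, 1]

Assembling the blocks gives a Jordan form
J =
  [0, 1, 0, 0]
  [0, 0, 0, 0]
  [0, 0, 0, 0]
  [0, 0, 0, 0]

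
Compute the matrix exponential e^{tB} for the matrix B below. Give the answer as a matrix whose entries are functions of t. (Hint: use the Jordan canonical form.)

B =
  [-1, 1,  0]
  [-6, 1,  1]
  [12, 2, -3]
e^{tB} =
  [-3*t^2*exp(-t) + exp(-t), t^2*exp(-t) + t*exp(-t), t^2*exp(-t)/2]
  [-6*t*exp(-t), 2*t*exp(-t) + exp(-t), t*exp(-t)]
  [-18*t^2*exp(-t) + 12*t*exp(-t), 6*t^2*exp(-t) + 2*t*exp(-t), 3*t^2*exp(-t) - 2*t*exp(-t) + exp(-t)]

Strategy: write B = P · J · P⁻¹ where J is a Jordan canonical form, so e^{tB} = P · e^{tJ} · P⁻¹, and e^{tJ} can be computed block-by-block.

B has Jordan form
J =
  [-1,  1,  0]
  [ 0, -1,  1]
  [ 0,  0, -1]
(up to reordering of blocks).

Per-block formulas:
  For a 3×3 Jordan block J_3(-1): exp(t · J_3(-1)) = e^(-1t)·(I + t·N + (t^2/2)·N^2), where N is the 3×3 nilpotent shift.

After assembling e^{tJ} and conjugating by P, we get:

e^{tB} =
  [-3*t^2*exp(-t) + exp(-t), t^2*exp(-t) + t*exp(-t), t^2*exp(-t)/2]
  [-6*t*exp(-t), 2*t*exp(-t) + exp(-t), t*exp(-t)]
  [-18*t^2*exp(-t) + 12*t*exp(-t), 6*t^2*exp(-t) + 2*t*exp(-t), 3*t^2*exp(-t) - 2*t*exp(-t) + exp(-t)]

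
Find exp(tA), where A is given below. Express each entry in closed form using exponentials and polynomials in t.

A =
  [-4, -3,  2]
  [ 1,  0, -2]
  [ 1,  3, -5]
e^{tA} =
  [-t*exp(-3*t) + exp(-3*t), -3*t*exp(-3*t), 2*t*exp(-3*t)]
  [t*exp(-3*t), 3*t*exp(-3*t) + exp(-3*t), -2*t*exp(-3*t)]
  [t*exp(-3*t), 3*t*exp(-3*t), -2*t*exp(-3*t) + exp(-3*t)]

Strategy: write A = P · J · P⁻¹ where J is a Jordan canonical form, so e^{tA} = P · e^{tJ} · P⁻¹, and e^{tJ} can be computed block-by-block.

A has Jordan form
J =
  [-3,  1,  0]
  [ 0, -3,  0]
  [ 0,  0, -3]
(up to reordering of blocks).

Per-block formulas:
  For a 1×1 block at λ = -3: exp(t · [-3]) = [e^(-3t)].
  For a 2×2 Jordan block J_2(-3): exp(t · J_2(-3)) = e^(-3t)·(I + t·N), where N is the 2×2 nilpotent shift.

After assembling e^{tJ} and conjugating by P, we get:

e^{tA} =
  [-t*exp(-3*t) + exp(-3*t), -3*t*exp(-3*t), 2*t*exp(-3*t)]
  [t*exp(-3*t), 3*t*exp(-3*t) + exp(-3*t), -2*t*exp(-3*t)]
  [t*exp(-3*t), 3*t*exp(-3*t), -2*t*exp(-3*t) + exp(-3*t)]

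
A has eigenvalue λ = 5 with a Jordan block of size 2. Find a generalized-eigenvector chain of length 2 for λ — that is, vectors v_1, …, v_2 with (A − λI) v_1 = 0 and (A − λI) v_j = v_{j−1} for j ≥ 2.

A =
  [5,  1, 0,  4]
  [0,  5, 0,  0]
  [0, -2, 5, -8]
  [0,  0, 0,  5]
A Jordan chain for λ = 5 of length 2:
v_1 = (1, 0, -2, 0)ᵀ
v_2 = (0, 1, 0, 0)ᵀ

Let N = A − (5)·I. We want v_2 with N^2 v_2 = 0 but N^1 v_2 ≠ 0; then v_{j-1} := N · v_j for j = 2, …, 2.

Pick v_2 = (0, 1, 0, 0)ᵀ.
Then v_1 = N · v_2 = (1, 0, -2, 0)ᵀ.

Sanity check: (A − (5)·I) v_1 = (0, 0, 0, 0)ᵀ = 0. ✓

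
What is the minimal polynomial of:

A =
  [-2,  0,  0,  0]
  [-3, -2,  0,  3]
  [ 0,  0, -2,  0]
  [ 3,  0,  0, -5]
x^2 + 7*x + 10

The characteristic polynomial is χ_A(x) = (x + 2)^3*(x + 5), so the eigenvalues are known. The minimal polynomial is
  m_A(x) = Π_λ (x − λ)^{k_λ}
where k_λ is the size of the *largest* Jordan block for λ (equivalently, the smallest k with (A − λI)^k v = 0 for every generalised eigenvector v of λ).

  λ = -5: largest Jordan block has size 1, contributing (x + 5)
  λ = -2: largest Jordan block has size 1, contributing (x + 2)

So m_A(x) = (x + 2)*(x + 5) = x^2 + 7*x + 10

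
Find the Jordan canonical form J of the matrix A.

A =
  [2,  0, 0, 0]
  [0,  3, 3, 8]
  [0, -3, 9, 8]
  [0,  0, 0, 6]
J_1(2) ⊕ J_2(6) ⊕ J_1(6)

The characteristic polynomial is
  det(x·I − A) = x^4 - 20*x^3 + 144*x^2 - 432*x + 432 = (x - 6)^3*(x - 2)

Eigenvalues and multiplicities (the geometric multiplicity of λ is n − rank(A − λI), which equals the number of Jordan blocks for λ):
  λ = 2: algebraic multiplicity = 1, geometric multiplicity = 1
  λ = 6: algebraic multiplicity = 3, geometric multiplicity = 2

Determining the block sizes for each eigenvalue:
  λ = 2: one block (gm = 1), so the single block has size am = 1 → block sizes [1]
  λ = 6: 2 blocks summing to 3 forces exactly one block of size 2 and the rest size 1 → block sizes [2, 1]

Assembling the blocks gives a Jordan form
J =
  [2, 0, 0, 0]
  [0, 6, 1, 0]
  [0, 0, 6, 0]
  [0, 0, 0, 6]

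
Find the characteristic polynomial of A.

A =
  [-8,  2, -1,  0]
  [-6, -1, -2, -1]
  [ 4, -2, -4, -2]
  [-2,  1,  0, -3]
x^4 + 16*x^3 + 96*x^2 + 256*x + 256

Expanding det(x·I − A) (e.g. by cofactor expansion or by noting that A is similar to its Jordan form J, which has the same characteristic polynomial as A) gives
  χ_A(x) = x^4 + 16*x^3 + 96*x^2 + 256*x + 256
which factors as (x + 4)^4. The eigenvalues (with algebraic multiplicities) are λ = -4 with multiplicity 4.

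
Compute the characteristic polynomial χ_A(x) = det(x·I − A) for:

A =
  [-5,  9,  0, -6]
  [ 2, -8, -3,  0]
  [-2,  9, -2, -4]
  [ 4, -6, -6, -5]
x^4 + 20*x^3 + 150*x^2 + 500*x + 625

Expanding det(x·I − A) (e.g. by cofactor expansion or by noting that A is similar to its Jordan form J, which has the same characteristic polynomial as A) gives
  χ_A(x) = x^4 + 20*x^3 + 150*x^2 + 500*x + 625
which factors as (x + 5)^4. The eigenvalues (with algebraic multiplicities) are λ = -5 with multiplicity 4.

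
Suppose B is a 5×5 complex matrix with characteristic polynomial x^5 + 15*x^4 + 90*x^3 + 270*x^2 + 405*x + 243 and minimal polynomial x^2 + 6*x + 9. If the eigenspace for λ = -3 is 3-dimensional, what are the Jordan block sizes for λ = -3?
Block sizes for λ = -3: [2, 2, 1]

Step 1 — from the characteristic polynomial, algebraic multiplicity of λ = -3 is 5. From dim ker(B − (-3)·I) = 3, there are exactly 3 Jordan blocks for λ = -3.
Step 2 — from the minimal polynomial, the factor (x + 3)^2 tells us the largest block for λ = -3 has size 2.
Step 3 — with total size 5, 3 blocks, and largest block 2, the block sizes (in nonincreasing order) are [2, 2, 1].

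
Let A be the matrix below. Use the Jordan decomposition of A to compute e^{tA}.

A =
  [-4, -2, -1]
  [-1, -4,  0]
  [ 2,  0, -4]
e^{tA} =
  [exp(-4*t), -2*t*exp(-4*t), -t*exp(-4*t)]
  [-t*exp(-4*t), t^2*exp(-4*t) + exp(-4*t), t^2*exp(-4*t)/2]
  [2*t*exp(-4*t), -2*t^2*exp(-4*t), -t^2*exp(-4*t) + exp(-4*t)]

Strategy: write A = P · J · P⁻¹ where J is a Jordan canonical form, so e^{tA} = P · e^{tJ} · P⁻¹, and e^{tJ} can be computed block-by-block.

A has Jordan form
J =
  [-4,  1,  0]
  [ 0, -4,  1]
  [ 0,  0, -4]
(up to reordering of blocks).

Per-block formulas:
  For a 3×3 Jordan block J_3(-4): exp(t · J_3(-4)) = e^(-4t)·(I + t·N + (t^2/2)·N^2), where N is the 3×3 nilpotent shift.

After assembling e^{tJ} and conjugating by P, we get:

e^{tA} =
  [exp(-4*t), -2*t*exp(-4*t), -t*exp(-4*t)]
  [-t*exp(-4*t), t^2*exp(-4*t) + exp(-4*t), t^2*exp(-4*t)/2]
  [2*t*exp(-4*t), -2*t^2*exp(-4*t), -t^2*exp(-4*t) + exp(-4*t)]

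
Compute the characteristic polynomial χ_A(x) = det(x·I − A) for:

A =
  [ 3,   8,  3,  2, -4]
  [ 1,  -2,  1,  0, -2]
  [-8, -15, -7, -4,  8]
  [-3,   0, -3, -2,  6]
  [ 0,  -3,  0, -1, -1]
x^5 + 9*x^4 + 32*x^3 + 56*x^2 + 48*x + 16

Expanding det(x·I − A) (e.g. by cofactor expansion or by noting that A is similar to its Jordan form J, which has the same characteristic polynomial as A) gives
  χ_A(x) = x^5 + 9*x^4 + 32*x^3 + 56*x^2 + 48*x + 16
which factors as (x + 1)*(x + 2)^4. The eigenvalues (with algebraic multiplicities) are λ = -2 with multiplicity 4, λ = -1 with multiplicity 1.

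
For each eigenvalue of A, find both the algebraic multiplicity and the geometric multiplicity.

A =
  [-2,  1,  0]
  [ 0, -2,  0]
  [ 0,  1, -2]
λ = -2: alg = 3, geom = 2

Step 1 — factor the characteristic polynomial to read off the algebraic multiplicities:
  χ_A(x) = (x + 2)^3

Step 2 — compute geometric multiplicities via the rank-nullity identity g(λ) = n − rank(A − λI):
  rank(A − (-2)·I) = 1, so dim ker(A − (-2)·I) = n − 1 = 2

Summary:
  λ = -2: algebraic multiplicity = 3, geometric multiplicity = 2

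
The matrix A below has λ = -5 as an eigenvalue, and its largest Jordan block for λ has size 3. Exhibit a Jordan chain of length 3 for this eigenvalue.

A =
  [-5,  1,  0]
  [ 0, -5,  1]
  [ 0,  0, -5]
A Jordan chain for λ = -5 of length 3:
v_1 = (1, 0, 0)ᵀ
v_2 = (0, 1, 0)ᵀ
v_3 = (0, 0, 1)ᵀ

Let N = A − (-5)·I. We want v_3 with N^3 v_3 = 0 but N^2 v_3 ≠ 0; then v_{j-1} := N · v_j for j = 3, …, 2.

Pick v_3 = (0, 0, 1)ᵀ.
Then v_2 = N · v_3 = (0, 1, 0)ᵀ.
Then v_1 = N · v_2 = (1, 0, 0)ᵀ.

Sanity check: (A − (-5)·I) v_1 = (0, 0, 0)ᵀ = 0. ✓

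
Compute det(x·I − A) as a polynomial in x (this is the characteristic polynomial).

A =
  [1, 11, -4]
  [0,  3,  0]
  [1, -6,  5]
x^3 - 9*x^2 + 27*x - 27

Expanding det(x·I − A) (e.g. by cofactor expansion or by noting that A is similar to its Jordan form J, which has the same characteristic polynomial as A) gives
  χ_A(x) = x^3 - 9*x^2 + 27*x - 27
which factors as (x - 3)^3. The eigenvalues (with algebraic multiplicities) are λ = 3 with multiplicity 3.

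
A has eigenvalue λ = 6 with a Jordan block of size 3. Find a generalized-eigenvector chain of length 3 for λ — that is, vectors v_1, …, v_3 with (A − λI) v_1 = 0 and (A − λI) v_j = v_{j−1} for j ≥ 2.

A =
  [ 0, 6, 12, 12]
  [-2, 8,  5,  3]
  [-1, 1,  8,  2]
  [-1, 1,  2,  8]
A Jordan chain for λ = 6 of length 3:
v_1 = (6, 2, 1, 1)ᵀ
v_2 = (12, 5, 2, 2)ᵀ
v_3 = (0, 0, 1, 0)ᵀ

Let N = A − (6)·I. We want v_3 with N^3 v_3 = 0 but N^2 v_3 ≠ 0; then v_{j-1} := N · v_j for j = 3, …, 2.

Pick v_3 = (0, 0, 1, 0)ᵀ.
Then v_2 = N · v_3 = (12, 5, 2, 2)ᵀ.
Then v_1 = N · v_2 = (6, 2, 1, 1)ᵀ.

Sanity check: (A − (6)·I) v_1 = (0, 0, 0, 0)ᵀ = 0. ✓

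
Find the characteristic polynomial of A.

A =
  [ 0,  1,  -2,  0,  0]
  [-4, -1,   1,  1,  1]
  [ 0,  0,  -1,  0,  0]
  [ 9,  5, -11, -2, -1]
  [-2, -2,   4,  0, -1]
x^5 + 5*x^4 + 10*x^3 + 10*x^2 + 5*x + 1

Expanding det(x·I − A) (e.g. by cofactor expansion or by noting that A is similar to its Jordan form J, which has the same characteristic polynomial as A) gives
  χ_A(x) = x^5 + 5*x^4 + 10*x^3 + 10*x^2 + 5*x + 1
which factors as (x + 1)^5. The eigenvalues (with algebraic multiplicities) are λ = -1 with multiplicity 5.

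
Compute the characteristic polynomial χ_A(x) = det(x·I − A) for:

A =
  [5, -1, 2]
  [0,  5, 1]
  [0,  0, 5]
x^3 - 15*x^2 + 75*x - 125

Expanding det(x·I − A) (e.g. by cofactor expansion or by noting that A is similar to its Jordan form J, which has the same characteristic polynomial as A) gives
  χ_A(x) = x^3 - 15*x^2 + 75*x - 125
which factors as (x - 5)^3. The eigenvalues (with algebraic multiplicities) are λ = 5 with multiplicity 3.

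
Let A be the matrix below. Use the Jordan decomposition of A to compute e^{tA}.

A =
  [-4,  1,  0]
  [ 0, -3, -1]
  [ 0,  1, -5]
e^{tA} =
  [exp(-4*t), t^2*exp(-4*t)/2 + t*exp(-4*t), -t^2*exp(-4*t)/2]
  [0, t*exp(-4*t) + exp(-4*t), -t*exp(-4*t)]
  [0, t*exp(-4*t), -t*exp(-4*t) + exp(-4*t)]

Strategy: write A = P · J · P⁻¹ where J is a Jordan canonical form, so e^{tA} = P · e^{tJ} · P⁻¹, and e^{tJ} can be computed block-by-block.

A has Jordan form
J =
  [-4,  1,  0]
  [ 0, -4,  1]
  [ 0,  0, -4]
(up to reordering of blocks).

Per-block formulas:
  For a 3×3 Jordan block J_3(-4): exp(t · J_3(-4)) = e^(-4t)·(I + t·N + (t^2/2)·N^2), where N is the 3×3 nilpotent shift.

After assembling e^{tJ} and conjugating by P, we get:

e^{tA} =
  [exp(-4*t), t^2*exp(-4*t)/2 + t*exp(-4*t), -t^2*exp(-4*t)/2]
  [0, t*exp(-4*t) + exp(-4*t), -t*exp(-4*t)]
  [0, t*exp(-4*t), -t*exp(-4*t) + exp(-4*t)]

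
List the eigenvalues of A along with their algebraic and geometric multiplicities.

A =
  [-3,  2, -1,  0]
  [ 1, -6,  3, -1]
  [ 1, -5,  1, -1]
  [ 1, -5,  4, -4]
λ = -3: alg = 4, geom = 2

Step 1 — factor the characteristic polynomial to read off the algebraic multiplicities:
  χ_A(x) = (x + 3)^4

Step 2 — compute geometric multiplicities via the rank-nullity identity g(λ) = n − rank(A − λI):
  rank(A − (-3)·I) = 2, so dim ker(A − (-3)·I) = n − 2 = 2

Summary:
  λ = -3: algebraic multiplicity = 4, geometric multiplicity = 2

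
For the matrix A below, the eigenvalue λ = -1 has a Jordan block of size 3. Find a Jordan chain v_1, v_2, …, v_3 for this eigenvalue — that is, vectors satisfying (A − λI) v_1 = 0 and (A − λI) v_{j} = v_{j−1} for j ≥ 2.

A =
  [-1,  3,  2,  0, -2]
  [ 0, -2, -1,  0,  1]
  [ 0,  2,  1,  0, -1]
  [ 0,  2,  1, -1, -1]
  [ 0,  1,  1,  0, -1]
A Jordan chain for λ = -1 of length 3:
v_1 = (1, 0, 0, 1, 0)ᵀ
v_2 = (-2, 1, -1, -1, 0)ᵀ
v_3 = (0, 0, 0, 0, 1)ᵀ

Let N = A − (-1)·I. We want v_3 with N^3 v_3 = 0 but N^2 v_3 ≠ 0; then v_{j-1} := N · v_j for j = 3, …, 2.

Pick v_3 = (0, 0, 0, 0, 1)ᵀ.
Then v_2 = N · v_3 = (-2, 1, -1, -1, 0)ᵀ.
Then v_1 = N · v_2 = (1, 0, 0, 1, 0)ᵀ.

Sanity check: (A − (-1)·I) v_1 = (0, 0, 0, 0, 0)ᵀ = 0. ✓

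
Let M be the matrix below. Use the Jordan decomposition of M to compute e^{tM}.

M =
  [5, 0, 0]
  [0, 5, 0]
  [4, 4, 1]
e^{tM} =
  [exp(5*t), 0, 0]
  [0, exp(5*t), 0]
  [exp(5*t) - exp(t), exp(5*t) - exp(t), exp(t)]

Strategy: write M = P · J · P⁻¹ where J is a Jordan canonical form, so e^{tM} = P · e^{tJ} · P⁻¹, and e^{tJ} can be computed block-by-block.

M has Jordan form
J =
  [1, 0, 0]
  [0, 5, 0]
  [0, 0, 5]
(up to reordering of blocks).

Per-block formulas:
  For a 1×1 block at λ = 5: exp(t · [5]) = [e^(5t)].
  For a 1×1 block at λ = 1: exp(t · [1]) = [e^(1t)].

After assembling e^{tJ} and conjugating by P, we get:

e^{tM} =
  [exp(5*t), 0, 0]
  [0, exp(5*t), 0]
  [exp(5*t) - exp(t), exp(5*t) - exp(t), exp(t)]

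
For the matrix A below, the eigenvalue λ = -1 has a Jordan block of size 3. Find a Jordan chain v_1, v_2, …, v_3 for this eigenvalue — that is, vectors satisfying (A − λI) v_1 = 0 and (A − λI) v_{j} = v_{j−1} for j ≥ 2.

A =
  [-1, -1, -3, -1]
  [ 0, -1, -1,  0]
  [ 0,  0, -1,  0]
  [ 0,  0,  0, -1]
A Jordan chain for λ = -1 of length 3:
v_1 = (1, 0, 0, 0)ᵀ
v_2 = (-3, -1, 0, 0)ᵀ
v_3 = (0, 0, 1, 0)ᵀ

Let N = A − (-1)·I. We want v_3 with N^3 v_3 = 0 but N^2 v_3 ≠ 0; then v_{j-1} := N · v_j for j = 3, …, 2.

Pick v_3 = (0, 0, 1, 0)ᵀ.
Then v_2 = N · v_3 = (-3, -1, 0, 0)ᵀ.
Then v_1 = N · v_2 = (1, 0, 0, 0)ᵀ.

Sanity check: (A − (-1)·I) v_1 = (0, 0, 0, 0)ᵀ = 0. ✓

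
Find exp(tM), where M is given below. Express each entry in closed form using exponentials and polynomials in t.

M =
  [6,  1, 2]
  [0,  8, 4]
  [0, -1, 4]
e^{tM} =
  [exp(6*t), t*exp(6*t), 2*t*exp(6*t)]
  [0, 2*t*exp(6*t) + exp(6*t), 4*t*exp(6*t)]
  [0, -t*exp(6*t), -2*t*exp(6*t) + exp(6*t)]

Strategy: write M = P · J · P⁻¹ where J is a Jordan canonical form, so e^{tM} = P · e^{tJ} · P⁻¹, and e^{tJ} can be computed block-by-block.

M has Jordan form
J =
  [6, 1, 0]
  [0, 6, 0]
  [0, 0, 6]
(up to reordering of blocks).

Per-block formulas:
  For a 2×2 Jordan block J_2(6): exp(t · J_2(6)) = e^(6t)·(I + t·N), where N is the 2×2 nilpotent shift.
  For a 1×1 block at λ = 6: exp(t · [6]) = [e^(6t)].

After assembling e^{tJ} and conjugating by P, we get:

e^{tM} =
  [exp(6*t), t*exp(6*t), 2*t*exp(6*t)]
  [0, 2*t*exp(6*t) + exp(6*t), 4*t*exp(6*t)]
  [0, -t*exp(6*t), -2*t*exp(6*t) + exp(6*t)]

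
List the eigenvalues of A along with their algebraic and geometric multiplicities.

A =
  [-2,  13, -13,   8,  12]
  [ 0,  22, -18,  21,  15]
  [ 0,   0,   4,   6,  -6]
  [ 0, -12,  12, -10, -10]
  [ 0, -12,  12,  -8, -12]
λ = -2: alg = 3, geom = 1; λ = 4: alg = 2, geom = 2

Step 1 — factor the characteristic polynomial to read off the algebraic multiplicities:
  χ_A(x) = (x - 4)^2*(x + 2)^3

Step 2 — compute geometric multiplicities via the rank-nullity identity g(λ) = n − rank(A − λI):
  rank(A − (-2)·I) = 4, so dim ker(A − (-2)·I) = n − 4 = 1
  rank(A − (4)·I) = 3, so dim ker(A − (4)·I) = n − 3 = 2

Summary:
  λ = -2: algebraic multiplicity = 3, geometric multiplicity = 1
  λ = 4: algebraic multiplicity = 2, geometric multiplicity = 2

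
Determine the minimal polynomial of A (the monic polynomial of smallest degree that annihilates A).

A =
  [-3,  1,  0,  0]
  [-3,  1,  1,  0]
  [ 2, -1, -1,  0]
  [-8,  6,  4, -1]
x^3 + 3*x^2 + 3*x + 1

The characteristic polynomial is χ_A(x) = (x + 1)^4, so the eigenvalues are known. The minimal polynomial is
  m_A(x) = Π_λ (x − λ)^{k_λ}
where k_λ is the size of the *largest* Jordan block for λ (equivalently, the smallest k with (A − λI)^k v = 0 for every generalised eigenvector v of λ).

  λ = -1: largest Jordan block has size 3, contributing (x + 1)^3

So m_A(x) = (x + 1)^3 = x^3 + 3*x^2 + 3*x + 1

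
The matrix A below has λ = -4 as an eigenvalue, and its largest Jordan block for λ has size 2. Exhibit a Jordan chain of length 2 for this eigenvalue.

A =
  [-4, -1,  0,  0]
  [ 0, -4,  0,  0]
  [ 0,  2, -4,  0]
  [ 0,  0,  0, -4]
A Jordan chain for λ = -4 of length 2:
v_1 = (-1, 0, 2, 0)ᵀ
v_2 = (0, 1, 0, 0)ᵀ

Let N = A − (-4)·I. We want v_2 with N^2 v_2 = 0 but N^1 v_2 ≠ 0; then v_{j-1} := N · v_j for j = 2, …, 2.

Pick v_2 = (0, 1, 0, 0)ᵀ.
Then v_1 = N · v_2 = (-1, 0, 2, 0)ᵀ.

Sanity check: (A − (-4)·I) v_1 = (0, 0, 0, 0)ᵀ = 0. ✓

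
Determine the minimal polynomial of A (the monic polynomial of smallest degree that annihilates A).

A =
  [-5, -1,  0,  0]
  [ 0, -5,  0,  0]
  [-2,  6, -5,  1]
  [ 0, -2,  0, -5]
x^2 + 10*x + 25

The characteristic polynomial is χ_A(x) = (x + 5)^4, so the eigenvalues are known. The minimal polynomial is
  m_A(x) = Π_λ (x − λ)^{k_λ}
where k_λ is the size of the *largest* Jordan block for λ (equivalently, the smallest k with (A − λI)^k v = 0 for every generalised eigenvector v of λ).

  λ = -5: largest Jordan block has size 2, contributing (x + 5)^2

So m_A(x) = (x + 5)^2 = x^2 + 10*x + 25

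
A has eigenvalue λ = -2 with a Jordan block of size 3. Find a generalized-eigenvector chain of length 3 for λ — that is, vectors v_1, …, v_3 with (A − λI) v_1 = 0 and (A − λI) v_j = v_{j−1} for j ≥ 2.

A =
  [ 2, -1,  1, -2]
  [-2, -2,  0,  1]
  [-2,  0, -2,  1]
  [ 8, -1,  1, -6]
A Jordan chain for λ = -2 of length 3:
v_1 = (-2, 1, 1, -4)ᵀ
v_2 = (-1, 0, 0, -1)ᵀ
v_3 = (0, 1, 0, 0)ᵀ

Let N = A − (-2)·I. We want v_3 with N^3 v_3 = 0 but N^2 v_3 ≠ 0; then v_{j-1} := N · v_j for j = 3, …, 2.

Pick v_3 = (0, 1, 0, 0)ᵀ.
Then v_2 = N · v_3 = (-1, 0, 0, -1)ᵀ.
Then v_1 = N · v_2 = (-2, 1, 1, -4)ᵀ.

Sanity check: (A − (-2)·I) v_1 = (0, 0, 0, 0)ᵀ = 0. ✓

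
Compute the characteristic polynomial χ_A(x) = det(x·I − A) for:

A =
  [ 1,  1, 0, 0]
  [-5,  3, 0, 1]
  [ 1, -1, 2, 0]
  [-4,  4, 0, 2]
x^4 - 8*x^3 + 24*x^2 - 32*x + 16

Expanding det(x·I − A) (e.g. by cofactor expansion or by noting that A is similar to its Jordan form J, which has the same characteristic polynomial as A) gives
  χ_A(x) = x^4 - 8*x^3 + 24*x^2 - 32*x + 16
which factors as (x - 2)^4. The eigenvalues (with algebraic multiplicities) are λ = 2 with multiplicity 4.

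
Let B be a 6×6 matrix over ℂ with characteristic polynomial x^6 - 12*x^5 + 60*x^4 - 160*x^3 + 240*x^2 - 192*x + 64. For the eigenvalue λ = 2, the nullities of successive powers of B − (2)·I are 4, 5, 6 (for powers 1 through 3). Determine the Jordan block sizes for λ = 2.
Block sizes for λ = 2: [3, 1, 1, 1]

From the dimensions of kernels of powers, the number of Jordan blocks of size at least j is d_j − d_{j−1} where d_j = dim ker(N^j) (with d_0 = 0). Computing the differences gives [4, 1, 1].
The number of blocks of size exactly k is (#blocks of size ≥ k) − (#blocks of size ≥ k + 1), so the partition is: 3 block(s) of size 1, 1 block(s) of size 3.
In nonincreasing order the block sizes are [3, 1, 1, 1].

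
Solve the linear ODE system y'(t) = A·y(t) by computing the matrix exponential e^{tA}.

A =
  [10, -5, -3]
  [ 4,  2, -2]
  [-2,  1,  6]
e^{tA} =
  [t^2*exp(6*t) + 4*t*exp(6*t) + exp(6*t), -3*t^2*exp(6*t)/2 - 5*t*exp(6*t), -t^2*exp(6*t) - 3*t*exp(6*t)]
  [2*t^2*exp(6*t) + 4*t*exp(6*t), -3*t^2*exp(6*t) - 4*t*exp(6*t) + exp(6*t), -2*t^2*exp(6*t) - 2*t*exp(6*t)]
  [-2*t^2*exp(6*t) - 2*t*exp(6*t), 3*t^2*exp(6*t) + t*exp(6*t), 2*t^2*exp(6*t) + exp(6*t)]

Strategy: write A = P · J · P⁻¹ where J is a Jordan canonical form, so e^{tA} = P · e^{tJ} · P⁻¹, and e^{tJ} can be computed block-by-block.

A has Jordan form
J =
  [6, 1, 0]
  [0, 6, 1]
  [0, 0, 6]
(up to reordering of blocks).

Per-block formulas:
  For a 3×3 Jordan block J_3(6): exp(t · J_3(6)) = e^(6t)·(I + t·N + (t^2/2)·N^2), where N is the 3×3 nilpotent shift.

After assembling e^{tJ} and conjugating by P, we get:

e^{tA} =
  [t^2*exp(6*t) + 4*t*exp(6*t) + exp(6*t), -3*t^2*exp(6*t)/2 - 5*t*exp(6*t), -t^2*exp(6*t) - 3*t*exp(6*t)]
  [2*t^2*exp(6*t) + 4*t*exp(6*t), -3*t^2*exp(6*t) - 4*t*exp(6*t) + exp(6*t), -2*t^2*exp(6*t) - 2*t*exp(6*t)]
  [-2*t^2*exp(6*t) - 2*t*exp(6*t), 3*t^2*exp(6*t) + t*exp(6*t), 2*t^2*exp(6*t) + exp(6*t)]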